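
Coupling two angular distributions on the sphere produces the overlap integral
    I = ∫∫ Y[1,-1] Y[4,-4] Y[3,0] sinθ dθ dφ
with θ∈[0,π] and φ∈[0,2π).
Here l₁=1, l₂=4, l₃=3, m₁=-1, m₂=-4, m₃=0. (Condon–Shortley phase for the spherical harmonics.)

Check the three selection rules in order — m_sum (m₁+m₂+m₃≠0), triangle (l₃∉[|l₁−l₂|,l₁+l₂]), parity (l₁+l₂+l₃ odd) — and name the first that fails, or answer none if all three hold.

azimuthal sum: -1 − 4 + 0 = -5  ✗
3 ≤ 3 ≤ 5 (triangle on l)
L = 1 + 4 + 3 = 8 (even)

m_sum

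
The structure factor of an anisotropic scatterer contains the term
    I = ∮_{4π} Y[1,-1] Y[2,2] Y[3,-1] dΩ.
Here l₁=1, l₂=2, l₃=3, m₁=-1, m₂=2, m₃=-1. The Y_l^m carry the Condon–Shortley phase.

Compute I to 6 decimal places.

Checks pass: Σm=0; 6 even; l₃=3∈[1,3].
(2·1+1)(2·2+1)(2·3+1) = 105
Δ: 0! 2! 4! / 7! → 1/105
sum: t=0:+1/4 = 1/4
3j²(1 2 3; 0 0 0) = Δ·Π!·Σ² = 3/35  (sign -1)
sum: t=0:+1/48 = 1/48
3j²(1 2 3; -1 2 -1) = Δ·Π!·Σ² = 1/105  (sign +1)
combine: 4πI² = 105·3/35·1/105 = 3/35
take √, sign -1: I = -0.08258890

-0.082589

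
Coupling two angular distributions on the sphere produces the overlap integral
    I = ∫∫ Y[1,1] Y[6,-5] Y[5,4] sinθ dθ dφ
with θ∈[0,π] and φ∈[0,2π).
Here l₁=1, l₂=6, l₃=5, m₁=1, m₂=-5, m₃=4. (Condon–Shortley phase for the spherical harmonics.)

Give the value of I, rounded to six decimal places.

-0.303018

Rules hold: Σm=0, L=12 even, 5≤5≤7.
N = 3·13·11 = 429
Δ = 2!·0!·10!/13! = 1/858
Racah Σ t=1..1: t=1:−1/14400 = -1/14400
⇒ 3j(1 6 5; 0 0 0)² = 6/143, sgn +1
Racah Σ t=0..0: t=0:+1/725760 = 1/725760
⇒ 3j(1 6 5; 1 -5 4)² = 5/78, sgn -1
4πI² = N·(3j₀)²·(3jₘ)² = 15/13
I = -1·√(1.15385/4π) = -0.30301841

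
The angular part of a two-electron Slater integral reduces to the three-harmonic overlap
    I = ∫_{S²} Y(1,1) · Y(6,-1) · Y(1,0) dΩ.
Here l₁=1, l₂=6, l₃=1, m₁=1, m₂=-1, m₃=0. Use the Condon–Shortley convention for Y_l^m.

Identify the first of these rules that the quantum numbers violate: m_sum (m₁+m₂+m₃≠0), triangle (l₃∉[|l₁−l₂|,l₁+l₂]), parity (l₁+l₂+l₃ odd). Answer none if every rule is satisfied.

m₁+m₂+m₃ = 1 − 1 + 0 = 0  ✓
triangle: |1−6|=5 ≤ l₃=1 ≤ 1+6=7  ✗
parity: l₁+l₂+l₃ = 8 is even

triangle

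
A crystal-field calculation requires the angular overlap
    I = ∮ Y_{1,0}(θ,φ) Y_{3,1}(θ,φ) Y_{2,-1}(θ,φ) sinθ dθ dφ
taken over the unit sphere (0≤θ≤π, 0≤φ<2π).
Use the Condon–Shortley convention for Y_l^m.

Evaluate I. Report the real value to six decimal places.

Rules hold: Σm=0, L=6 even, 2≤2≤4.
N = 3·7·5 = 105
Δ = 2!·0!·4!/7! = 1/105
Racah Σ t=1..1: t=1:−1/4 = -1/4
⇒ 3j(1 3 2; 0 0 0)² = 3/35, sgn -1
Racah Σ t=1..1: t=1:−1/6 = -1/6
⇒ 3j(1 3 2; 0 1 -1)² = 8/105, sgn +1
4πI² = N·(3j₀)²·(3jₘ)² = 24/35
I = -1·√(0.685714/4π) = -0.23359668

-0.233597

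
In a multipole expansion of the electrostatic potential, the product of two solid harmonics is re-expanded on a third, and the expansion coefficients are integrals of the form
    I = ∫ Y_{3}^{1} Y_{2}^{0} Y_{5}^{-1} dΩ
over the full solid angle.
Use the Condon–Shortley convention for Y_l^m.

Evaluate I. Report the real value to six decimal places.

-0.227318

Checks pass: Σm=0; 10 even; l₃=5∈[1,5].
(2·3+1)(2·2+1)(2·5+1) = 385
Δ: 0! 6! 4! / 11! → 1/2310
sum: t=0:+1/144 = 1/144
3j²(3 2 5; 0 0 0) = Δ·Π!·Σ² = 10/231  (sign -1)
sum: t=0:+1/192 = 1/192
3j²(3 2 5; 1 0 -1) = Δ·Π!·Σ² = 3/77  (sign +1)
combine: 4πI² = 385·10/231·3/77 = 50/77
take √, sign -1: I = -0.22731846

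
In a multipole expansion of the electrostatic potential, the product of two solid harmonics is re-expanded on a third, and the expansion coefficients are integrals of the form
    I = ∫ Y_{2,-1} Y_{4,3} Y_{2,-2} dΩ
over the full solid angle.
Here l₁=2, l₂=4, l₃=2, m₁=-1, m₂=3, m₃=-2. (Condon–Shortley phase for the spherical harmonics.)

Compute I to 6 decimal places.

Checks pass: Σm=0; 8 even; l₃=2∈[2,6].
(2·2+1)(2·4+1)(2·2+1) = 225
Δ: 4! 0! 4! / 9! → 1/630
sum: t=2:+1/16 = 1/16
3j²(2 4 2; 0 0 0) = Δ·Π!·Σ² = 2/35  (sign +1)
sum: t=3:−1/144 = -1/144
3j²(2 4 2; -1 3 -2) = Δ·Π!·Σ² = 1/18  (sign -1)
combine: 4πI² = 225·2/35·1/18 = 5/7
take √, sign -1: I = -0.23841361

-0.238414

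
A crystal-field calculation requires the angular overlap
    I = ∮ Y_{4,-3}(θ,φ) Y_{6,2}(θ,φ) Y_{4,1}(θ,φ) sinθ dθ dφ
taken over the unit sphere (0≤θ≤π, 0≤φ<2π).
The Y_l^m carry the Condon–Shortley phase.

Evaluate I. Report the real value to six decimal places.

-0.165283

Rules hold: Σm=0, L=14 even, 2≤4≤10.
N = 9·13·9 = 1053
Δ = 6!·2!·6!/15! = 1/1261260
Racah Σ t=2..4: t=2:+1/4608 t=3:−1/1296 t=4:+1/4608 = -7/20736
⇒ 3j(4 6 4; 0 0 0)² = 20/1287, sgn -1
Racah Σ t=5..6: t=5:−1/8640 t=6:+1/34560 = -1/11520
⇒ 3j(4 6 4; -3 2 1)² = 3/143, sgn +1
4πI² = N·(3j₀)²·(3jₘ)² = 540/1573
I = -1·√(0.343293/4π) = -0.16528277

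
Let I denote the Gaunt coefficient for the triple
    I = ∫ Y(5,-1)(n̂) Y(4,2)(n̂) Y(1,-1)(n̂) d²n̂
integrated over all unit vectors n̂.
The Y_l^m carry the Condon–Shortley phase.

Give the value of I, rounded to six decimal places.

Checks pass: Σm=0; 10 even; l₃=1∈[1,9].
(2·5+1)(2·4+1)(2·1+1) = 297
Δ: 8! 2! 0! / 11! → 1/495
sum: t=4:+1/576 = 1/576
3j²(5 4 1; 0 0 0) = Δ·Π!·Σ² = 5/99  (sign -1)
sum: t=6:+1/2880 = 1/2880
3j²(5 4 1; -1 2 -1) = Δ·Π!·Σ² = 2/165  (sign +1)
combine: 4πI² = 297·5/99·2/165 = 2/11
take √, sign -1: I = -0.12028562

-0.120286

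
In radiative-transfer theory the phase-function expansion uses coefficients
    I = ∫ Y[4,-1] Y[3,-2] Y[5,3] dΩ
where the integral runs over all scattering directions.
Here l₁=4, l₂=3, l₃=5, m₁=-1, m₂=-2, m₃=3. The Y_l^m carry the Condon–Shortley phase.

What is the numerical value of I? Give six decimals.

-0.035836

m-sum 0 ✓  L=12 even ✓  1≤5≤7 ✓
Π(2lᵢ+1) = 9×7×11 = 693
triangle coeff Δ(4,3,5) = 1/180180
Σ_t [0,2]: t=0:+1/576 t=1:−1/144 t=2:+1/576 = -1/288
(3j)²=20/1001 [(4 3 5; 0 0 0)], sign=+1
Σ_t [0,1]: t=0:+1/1440 t=1:−1/1152 = -1/5760
(3j)²=1/858 [(4 3 5; -1 -2 3)], sign=-1
⇒ 4πI² = 30/1859
I = (-1)√(30/1859/(4π)) = -0.03583571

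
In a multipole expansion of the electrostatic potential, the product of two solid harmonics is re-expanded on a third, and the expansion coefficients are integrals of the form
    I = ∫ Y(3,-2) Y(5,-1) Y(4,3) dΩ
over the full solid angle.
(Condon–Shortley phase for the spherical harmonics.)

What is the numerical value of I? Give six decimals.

m-sum 0 ✓  L=12 even ✓  2≤4≤8 ✓
Π(2lᵢ+1) = 7×11×9 = 693
triangle coeff Δ(3,5,4) = 1/180180
Σ_t [1,3]: t=1:−1/576 t=2:+1/144 t=3:−1/576 = 1/288
(3j)²=20/1001 [(3 5 4; 0 0 0)], sign=+1
Σ_t [3,4]: t=3:−1/1440 t=4:+1/17280 = -11/17280
(3j)²=11/468 [(3 5 4; -2 -1 3)], sign=+1
⇒ 4πI² = 55/169
I = (+1)√(55/169/(4π)) = 0.16092854

0.160929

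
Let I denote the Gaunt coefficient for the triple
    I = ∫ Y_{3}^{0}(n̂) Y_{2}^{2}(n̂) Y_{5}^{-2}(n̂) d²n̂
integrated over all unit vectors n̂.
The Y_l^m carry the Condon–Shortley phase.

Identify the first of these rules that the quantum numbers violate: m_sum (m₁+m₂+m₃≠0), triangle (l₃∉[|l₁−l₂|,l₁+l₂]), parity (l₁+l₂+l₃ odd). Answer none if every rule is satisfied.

Σmᵢ = 0  ✓
l₃∈[|l₁−l₂|,l₁+l₂]=[1,5], have l₃=5  ✓
Σlᵢ = 10 ⇒ even  ✓

none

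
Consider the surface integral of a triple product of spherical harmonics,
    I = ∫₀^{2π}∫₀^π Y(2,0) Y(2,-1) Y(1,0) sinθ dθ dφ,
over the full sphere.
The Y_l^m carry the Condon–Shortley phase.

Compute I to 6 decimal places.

Σmᵢ = -1 ≠ 0, so the φ-integral vanishes; I = 0

0.000000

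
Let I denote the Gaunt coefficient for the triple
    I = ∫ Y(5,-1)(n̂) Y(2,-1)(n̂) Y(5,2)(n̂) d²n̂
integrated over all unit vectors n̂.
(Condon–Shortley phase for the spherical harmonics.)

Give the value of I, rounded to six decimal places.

Rules hold: Σm=0, L=12 even, 3≤5≤7.
N = 11·5·11 = 605
Δ = 2!·8!·2!/13! = 1/38610
Racah Σ t=0..2: t=0:+1/2880 t=1:−1/576 t=2:+1/2880 = -1/960
⇒ 3j(5 2 5; 0 0 0)² = 10/429, sgn +1
Racah Σ t=0..1: t=0:+1/2880 t=1:−1/1440 = -1/2880
⇒ 3j(5 2 5; -1 -1 2)² = 7/715, sgn +1
4πI² = N·(3j₀)²·(3jₘ)² = 70/507
I = +1·√(0.138067/4π) = 0.10481902

0.104819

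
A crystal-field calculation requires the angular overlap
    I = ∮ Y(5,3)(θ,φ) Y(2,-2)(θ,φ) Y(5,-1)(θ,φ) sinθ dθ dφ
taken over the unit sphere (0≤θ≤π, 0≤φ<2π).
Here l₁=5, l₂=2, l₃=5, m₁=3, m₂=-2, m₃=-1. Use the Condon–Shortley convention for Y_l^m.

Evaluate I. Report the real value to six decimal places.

0.171169

Rules hold: Σm=0, L=12 even, 3≤5≤7.
N = 11·5·11 = 605
Δ = 2!·8!·2!/13! = 1/38610
Racah Σ t=0..2: t=0:+1/2880 t=1:−1/576 t=2:+1/2880 = -1/960
⇒ 3j(5 2 5; 0 0 0)² = 10/429, sgn +1
Racah Σ t=0..0: t=0:+1/5760 = 1/5760
⇒ 3j(5 2 5; 3 -2 -1)² = 56/2145, sgn +1
4πI² = N·(3j₀)²·(3jₘ)² = 560/1521
I = +1·√(0.368179/4π) = 0.17116875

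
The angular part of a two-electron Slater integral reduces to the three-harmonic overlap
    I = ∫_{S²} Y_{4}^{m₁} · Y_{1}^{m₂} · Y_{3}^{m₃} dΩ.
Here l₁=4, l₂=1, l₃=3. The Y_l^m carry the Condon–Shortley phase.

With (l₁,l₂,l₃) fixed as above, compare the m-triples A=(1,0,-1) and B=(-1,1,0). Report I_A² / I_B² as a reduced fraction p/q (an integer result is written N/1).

Same 4,1,3: normalisation and zero-m 3j drop out of the ratio.
A: Δ: 2! 6! 0! / 9! → 1/252; sum: t=1:−1/48 = -1/48; 3j²(4 1 3; 1 0 -1) = Δ·Π!·Σ² = 5/84  (sign -1)
B: Δ: 2! 6! 0! / 9! → 1/252; sum: t=2:+1/72 = 1/72; 3j²(4 1 3; -1 1 0) = Δ·Π!·Σ² = 5/126  (sign -1)
I_A²/I_B² = (5/84)/(5/126) = 3/2

3/2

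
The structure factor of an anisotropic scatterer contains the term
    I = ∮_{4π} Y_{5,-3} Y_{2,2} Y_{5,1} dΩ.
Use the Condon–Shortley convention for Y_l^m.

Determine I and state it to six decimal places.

Checks pass: Σm=0; 12 even; l₃=5∈[3,7].
(2·5+1)(2·2+1)(2·5+1) = 605
Δ: 2! 8! 2! / 13! → 1/38610
sum: t=0:+1/2880 t=1:−1/576 t=2:+1/2880 = -1/960
3j²(5 2 5; 0 0 0) = Δ·Π!·Σ² = 10/429  (sign +1)
sum: t=2:+1/5760 = 1/5760
3j²(5 2 5; -3 2 1) = Δ·Π!·Σ² = 56/2145  (sign +1)
combine: 4πI² = 605·10/429·56/2145 = 560/1521
take √, sign +1: I = 0.17116875

0.171169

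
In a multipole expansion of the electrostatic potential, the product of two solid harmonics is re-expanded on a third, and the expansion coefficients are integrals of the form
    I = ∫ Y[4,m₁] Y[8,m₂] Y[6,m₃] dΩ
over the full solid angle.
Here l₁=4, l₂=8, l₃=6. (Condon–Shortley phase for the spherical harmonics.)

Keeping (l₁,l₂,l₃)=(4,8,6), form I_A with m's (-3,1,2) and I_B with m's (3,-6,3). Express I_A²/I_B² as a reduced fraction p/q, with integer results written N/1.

Shared (l₁,l₂,l₃)=(4,8,6): N and (l;000)² cancel in I_A²/I_B².
A: Δ = 6!·2!·10!/19! = 1/23279256; Racah Σ t=5..6: t=5:−1/4147200 t=6:+1/21772800 = -17/87091200; ⇒ 3j(4 8 6; -3 1 2)² = 119/8151, sgn -1
B: Δ = 6!·2!·10!/19! = 1/23279256; Racah Σ t=0..1: t=0:+1/58060800 t=1:−1/87091200 = 1/174182400; ⇒ 3j(4 8 6; 3 -6 3)² = 7/2584, sgn -1
I_A²/I_B² = (119/8151)/(7/2584) = 2312/429

2312/429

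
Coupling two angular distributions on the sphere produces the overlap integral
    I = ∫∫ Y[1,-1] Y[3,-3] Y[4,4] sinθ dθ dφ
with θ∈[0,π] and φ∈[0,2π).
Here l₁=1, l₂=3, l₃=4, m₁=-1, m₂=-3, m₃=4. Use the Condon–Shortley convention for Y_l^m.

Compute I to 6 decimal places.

0.325735

Rules hold: Σm=0, L=8 even, 2≤4≤4.
N = 3·7·9 = 189
Δ = 0!·2!·6!/9! = 1/252
Racah Σ t=0..0: t=0:+1/36 = 1/36
⇒ 3j(1 3 4; 0 0 0)² = 4/63, sgn +1
Racah Σ t=0..0: t=0:+1/1440 = 1/1440
⇒ 3j(1 3 4; -1 -3 4)² = 1/9, sgn +1
4πI² = N·(3j₀)²·(3jₘ)² = 4/3
I = +1·√(1.33333/4π) = 0.32573501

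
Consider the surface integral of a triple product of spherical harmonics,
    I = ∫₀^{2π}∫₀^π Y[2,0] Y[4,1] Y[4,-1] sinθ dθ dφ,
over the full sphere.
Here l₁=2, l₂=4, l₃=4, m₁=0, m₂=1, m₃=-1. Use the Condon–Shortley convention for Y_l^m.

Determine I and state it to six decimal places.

-0.139264

Checks pass: Σm=0; 10 even; l₃=4∈[2,6].
(2·2+1)(2·4+1)(2·4+1) = 405
Δ: 2! 2! 6! / 11! → 1/13860
sum: t=0:+1/192 t=1:−1/36 t=2:+1/192 = -5/288
3j²(2 4 4; 0 0 0) = Δ·Π!·Σ² = 20/693  (sign -1)
sum: t=0:+1/480 t=1:−1/48 t=2:+1/144 = -17/1440
3j²(2 4 4; 0 1 -1) = Δ·Π!·Σ² = 289/13860  (sign +1)
combine: 4πI² = 405·20/693·289/13860 = 1445/5929
take √, sign -1: I = -0.13926381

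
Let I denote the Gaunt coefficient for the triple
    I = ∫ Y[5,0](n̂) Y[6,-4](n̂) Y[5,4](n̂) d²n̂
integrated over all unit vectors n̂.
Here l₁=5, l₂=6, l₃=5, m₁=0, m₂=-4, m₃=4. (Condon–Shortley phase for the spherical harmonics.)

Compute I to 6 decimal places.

Rules hold: Σm=0, L=16 even, 1≤5≤11.
N = 11·13·11 = 1573
Δ = 6!·4!·6!/17! = 1/28588560
Racah Σ t=1..5: t=1:−1/345600 t=2:+1/13824 t=3:−1/5184 t=4:+1/13824 t=5:−1/345600 = -7/129600
⇒ 3j(5 6 5; 0 0 0)² = 80/7293, sgn +1
Racah Σ t=1..2: t=1:−1/345600 t=2:+1/207360 = 1/518400
⇒ 3j(5 6 5; 0 -4 4)² = 12/2431, sgn -1
4πI² = N·(3j₀)²·(3jₘ)² = 320/3757
I = -1·√(0.0851743/4π) = -0.08232836

-0.082328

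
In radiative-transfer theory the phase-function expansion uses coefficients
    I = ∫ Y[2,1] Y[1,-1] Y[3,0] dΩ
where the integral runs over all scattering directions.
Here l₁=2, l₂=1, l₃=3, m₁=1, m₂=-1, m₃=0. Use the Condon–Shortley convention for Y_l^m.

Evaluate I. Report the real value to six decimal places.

m-sum 0 ✓  L=6 even ✓  1≤3≤3 ✓
Π(2lᵢ+1) = 5×3×7 = 105
triangle coeff Δ(2,1,3) = 1/105
Σ_t [0,0]: t=0:+1/4 = 1/4
(3j)²=3/35 [(2 1 3; 0 0 0)], sign=-1
Σ_t [0,0]: t=0:+1/12 = 1/12
(3j)²=1/35 [(2 1 3; 1 -1 0)], sign=-1
⇒ 4πI² = 9/35
I = (+1)√(9/35/(4π)) = 0.14304817

0.143048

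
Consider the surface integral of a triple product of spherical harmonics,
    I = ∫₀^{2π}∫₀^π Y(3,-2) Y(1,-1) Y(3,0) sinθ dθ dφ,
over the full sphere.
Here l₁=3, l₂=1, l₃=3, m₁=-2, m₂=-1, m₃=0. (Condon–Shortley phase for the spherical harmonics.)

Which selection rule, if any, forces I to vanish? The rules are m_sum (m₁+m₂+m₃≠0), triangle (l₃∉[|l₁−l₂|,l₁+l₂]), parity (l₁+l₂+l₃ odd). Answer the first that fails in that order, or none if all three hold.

m₁+m₂+m₃ = -2 − 1 + 0 = -3  ✗
triangle: |3−1|=2 ≤ l₃=3 ≤ 3+1=4
parity: l₁+l₂+l₃ = 7 is odd

m_sum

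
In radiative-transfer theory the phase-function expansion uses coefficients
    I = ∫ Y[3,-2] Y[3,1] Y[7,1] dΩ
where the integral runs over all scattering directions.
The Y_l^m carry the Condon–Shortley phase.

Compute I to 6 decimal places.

|3−3|≤7≤3+3 violated ⇒ I = 0

0.000000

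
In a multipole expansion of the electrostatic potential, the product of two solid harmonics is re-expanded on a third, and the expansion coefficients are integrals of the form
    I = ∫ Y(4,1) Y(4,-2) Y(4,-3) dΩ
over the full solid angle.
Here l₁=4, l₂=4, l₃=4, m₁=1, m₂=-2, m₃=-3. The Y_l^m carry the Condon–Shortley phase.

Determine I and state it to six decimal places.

0.000000

m-sum = 1 − 2 − 3 = -4 ≠ 0 ⇒ I = 0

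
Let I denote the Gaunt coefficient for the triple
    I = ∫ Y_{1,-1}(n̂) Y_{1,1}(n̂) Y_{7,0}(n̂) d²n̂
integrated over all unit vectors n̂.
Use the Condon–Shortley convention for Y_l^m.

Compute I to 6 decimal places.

l₃=7 ∉ [0,2] — triangle fails ⇒ I = 0

0.000000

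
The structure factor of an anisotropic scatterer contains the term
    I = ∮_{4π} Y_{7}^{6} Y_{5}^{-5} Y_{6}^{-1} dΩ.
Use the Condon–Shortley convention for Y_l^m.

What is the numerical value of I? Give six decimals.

0.126562

m-sum 0 ✓  L=18 even ✓  2≤6≤12 ✓
Π(2lᵢ+1) = 15×11×13 = 2145
triangle coeff Δ(7,5,6) = 1/174594420
Σ_t [1,5]: t=1:−1/4147200 t=2:+1/207360 t=3:−1/82944 t=4:+1/207360 t=5:−1/4147200 = -1/345600
(3j)²=420/46189 [(7 5 6; 0 0 0)], sign=-1
Σ_t [0,0]: t=0:+1/87091200 = 1/87091200
(3j)²=10/969 [(7 5 6; 6 -5 -1)], sign=-1
⇒ 4πI² = 21000/104329
I = (+1)√(21000/104329/(4π)) = 0.12656167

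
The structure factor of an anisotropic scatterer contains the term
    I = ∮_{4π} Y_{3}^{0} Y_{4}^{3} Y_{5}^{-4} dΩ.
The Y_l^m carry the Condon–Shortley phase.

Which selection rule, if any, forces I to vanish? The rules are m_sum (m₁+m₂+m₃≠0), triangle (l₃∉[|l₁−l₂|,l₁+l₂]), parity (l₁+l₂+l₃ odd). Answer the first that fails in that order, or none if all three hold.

m_sum

azimuthal sum: 0 + 3 − 4 = -1  ✗
1 ≤ 5 ≤ 7 (triangle on l)
L = 3 + 4 + 5 = 12 (even)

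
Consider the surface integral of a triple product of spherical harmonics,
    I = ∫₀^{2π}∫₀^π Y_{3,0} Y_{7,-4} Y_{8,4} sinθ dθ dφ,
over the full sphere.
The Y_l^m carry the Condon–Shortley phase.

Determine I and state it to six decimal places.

-0.033430

Checks pass: Σm=0; 18 even; l₃=8∈[4,10].
(2·3+1)(2·7+1)(2·8+1) = 1785
Δ: 2! 4! 12! / 19! → 1/5290740
sum: t=0:+1/7257600 t=1:−1/2073600 t=2:+1/7257600 = -1/4838400
3j²(3 7 8; 0 0 0) = Δ·Π!·Σ² = 252/20995  (sign -1)
sum: t=0:+1/26127360 t=1:−1/29030400 t=2:+1/479001600 = 17/2874009600
3j²(3 7 8; 0 -4 4) = Δ·Π!·Σ² = 17/25935  (sign +1)
combine: 4πI² = 1785·252/20995·17/25935 = 4284/305045
take √, sign -1: I = -0.03343011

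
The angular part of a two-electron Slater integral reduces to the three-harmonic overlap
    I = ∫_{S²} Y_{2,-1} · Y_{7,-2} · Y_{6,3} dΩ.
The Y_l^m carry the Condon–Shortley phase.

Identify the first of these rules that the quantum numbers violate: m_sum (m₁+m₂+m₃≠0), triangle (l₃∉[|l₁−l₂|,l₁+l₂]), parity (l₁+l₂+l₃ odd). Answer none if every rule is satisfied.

parity

azimuthal sum: -1 − 2 + 3 = 0  ✓
5 ≤ 6 ≤ 9 (triangle on l)  ✓
L = 2 + 7 + 6 = 15 (odd)  ✗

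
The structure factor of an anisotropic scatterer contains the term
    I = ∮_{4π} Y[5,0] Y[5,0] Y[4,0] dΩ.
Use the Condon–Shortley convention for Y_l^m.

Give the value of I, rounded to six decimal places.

Rules hold: Σm=0, L=14 even, 0≤4≤10.
N = 11·11·9 = 1089
Δ = 6!·4!·4!/15! = 1/3153150
Racah Σ t=1..5: t=1:−1/69120 t=2:+1/1728 t=3:−1/576 t=4:+1/1728 t=5:−1/69120 = -7/11520
⇒ 3j(5 5 4; 0 0 0)² = 2/143, sgn -1
(m-triple is (0,0,0) — same symbol as above.)
4πI² = N·(3j₀)²·(3jₘ)² = 36/169
I = +1·√(0.213018/4π) = 0.13019760

0.130198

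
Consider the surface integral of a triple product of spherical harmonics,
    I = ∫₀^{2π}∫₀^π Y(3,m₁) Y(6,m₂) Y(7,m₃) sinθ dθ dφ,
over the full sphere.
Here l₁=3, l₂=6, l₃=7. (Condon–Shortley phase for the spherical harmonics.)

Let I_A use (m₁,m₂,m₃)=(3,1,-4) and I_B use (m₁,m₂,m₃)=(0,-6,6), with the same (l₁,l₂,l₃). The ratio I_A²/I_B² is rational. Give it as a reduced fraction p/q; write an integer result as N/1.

125/143

l's match ⇒ only the (l;m) 3-j factors differ between A and B.
A: triangle coeff Δ(3,6,7) = 1/2042040; Σ_t [0,0]: t=0:+1/1451520 = 1/1451520; (3j)²=75/3094 [(3 6 7; 3 1 -4)], sign=-1
B: triangle coeff Δ(3,6,7) = 1/2042040; Σ_t [0,0]: t=0:+1/43545600 = 1/43545600; (3j)²=33/1190 [(3 6 7; 0 -6 6)], sign=-1
I_A²/I_B² = (75/3094)/(33/1190) = 125/143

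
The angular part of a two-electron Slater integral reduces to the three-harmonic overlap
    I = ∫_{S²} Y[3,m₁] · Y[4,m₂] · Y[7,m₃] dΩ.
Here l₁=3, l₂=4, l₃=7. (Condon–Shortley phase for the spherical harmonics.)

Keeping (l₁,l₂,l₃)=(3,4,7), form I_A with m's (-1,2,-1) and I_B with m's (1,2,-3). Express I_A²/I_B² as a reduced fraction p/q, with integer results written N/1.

Shared (l₁,l₂,l₃)=(3,4,7): N and (l;000)² cancel in I_A²/I_B².
A: Δ = 0!·6!·8!/15! = 1/45045; Racah Σ t=0..0: t=0:+1/69120 = 1/69120; ⇒ 3j(3 4 7; -1 2 -1)² = 4/429, sgn +1
B: Δ = 0!·6!·8!/15! = 1/45045; Racah Σ t=0..0: t=0:+1/69120 = 1/69120; ⇒ 3j(3 4 7; 1 2 -3)² = 4/143, sgn +1
I_A²/I_B² = (4/429)/(4/143) = 1/3

1/3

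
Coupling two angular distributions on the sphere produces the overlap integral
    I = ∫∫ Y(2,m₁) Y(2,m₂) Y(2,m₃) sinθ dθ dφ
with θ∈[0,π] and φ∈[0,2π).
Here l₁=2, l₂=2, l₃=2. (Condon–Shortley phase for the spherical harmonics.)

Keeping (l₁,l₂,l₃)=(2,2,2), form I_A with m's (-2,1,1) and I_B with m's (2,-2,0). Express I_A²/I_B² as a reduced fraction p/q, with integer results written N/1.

Shared (l₁,l₂,l₃)=(2,2,2): N and (l;000)² cancel in I_A²/I_B².
A: Δ = 2!·2!·2!/7! = 1/630; Racah Σ t=2..2: t=2:+1/4 = 1/4; ⇒ 3j(2 2 2; -2 1 1)² = 3/35, sgn -1
B: Δ = 2!·2!·2!/7! = 1/630; Racah Σ t=0..0: t=0:+1/8 = 1/8; ⇒ 3j(2 2 2; 2 -2 0)² = 2/35, sgn +1
I_A²/I_B² = (3/35)/(2/35) = 3/2

3/2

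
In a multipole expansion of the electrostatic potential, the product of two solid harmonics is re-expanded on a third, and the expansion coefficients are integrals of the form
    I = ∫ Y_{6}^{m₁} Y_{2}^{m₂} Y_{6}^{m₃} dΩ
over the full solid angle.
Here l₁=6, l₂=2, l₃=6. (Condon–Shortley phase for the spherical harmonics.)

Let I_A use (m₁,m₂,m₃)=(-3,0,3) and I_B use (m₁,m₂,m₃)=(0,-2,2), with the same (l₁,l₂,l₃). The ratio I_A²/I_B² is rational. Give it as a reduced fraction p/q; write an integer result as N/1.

Shared (l₁,l₂,l₃)=(6,2,6): N and (l;000)² cancel in I_A²/I_B².
A: Δ = 2!·10!·2!/15! = 1/90090; Racah Σ t=0..2: t=0:+1/1451520 t=1:−1/80640 t=2:+1/120960 = -1/290304; ⇒ 3j(6 2 6; -3 0 3)² = 5/2002, sgn +1
B: Δ = 2!·10!·2!/15! = 1/90090; Racah Σ t=0..0: t=0:+1/69120 = 1/69120; ⇒ 3j(6 2 6; 0 -2 2)² = 4/143, sgn +1
I_A²/I_B² = (5/2002)/(4/143) = 5/56

5/56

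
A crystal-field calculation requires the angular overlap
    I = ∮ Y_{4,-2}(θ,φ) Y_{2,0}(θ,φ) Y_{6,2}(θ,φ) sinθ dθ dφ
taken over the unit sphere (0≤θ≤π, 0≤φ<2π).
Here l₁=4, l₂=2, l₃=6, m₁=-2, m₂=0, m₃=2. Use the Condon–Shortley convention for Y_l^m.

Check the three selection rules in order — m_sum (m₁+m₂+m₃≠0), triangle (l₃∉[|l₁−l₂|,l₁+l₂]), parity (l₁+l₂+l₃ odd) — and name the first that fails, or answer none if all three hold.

Σmᵢ = 0  ✓
l₃∈[|l₁−l₂|,l₁+l₂]=[2,6], have l₃=6  ✓
Σlᵢ = 12 ⇒ even  ✓

none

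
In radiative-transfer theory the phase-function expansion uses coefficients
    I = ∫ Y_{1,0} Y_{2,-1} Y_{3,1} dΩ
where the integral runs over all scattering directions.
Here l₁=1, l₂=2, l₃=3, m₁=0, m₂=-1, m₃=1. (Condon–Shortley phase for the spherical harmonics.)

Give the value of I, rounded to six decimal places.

-0.233597

m-sum 0 ✓  L=6 even ✓  1≤3≤3 ✓
Π(2lᵢ+1) = 3×5×7 = 105
triangle coeff Δ(1,2,3) = 1/105
Σ_t [0,0]: t=0:+1/4 = 1/4
(3j)²=3/35 [(1 2 3; 0 0 0)], sign=-1
Σ_t [0,0]: t=0:+1/6 = 1/6
(3j)²=8/105 [(1 2 3; 0 -1 1)], sign=+1
⇒ 4πI² = 24/35
I = (-1)√(24/35/(4π)) = -0.23359668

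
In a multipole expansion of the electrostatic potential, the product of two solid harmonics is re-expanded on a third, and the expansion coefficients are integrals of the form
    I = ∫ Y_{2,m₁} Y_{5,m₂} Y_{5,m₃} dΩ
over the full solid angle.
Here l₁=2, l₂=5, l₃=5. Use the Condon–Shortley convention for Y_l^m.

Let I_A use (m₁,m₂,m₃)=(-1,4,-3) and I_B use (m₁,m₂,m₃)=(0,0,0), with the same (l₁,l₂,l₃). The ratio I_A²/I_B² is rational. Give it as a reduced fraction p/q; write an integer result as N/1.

147/100

l's match ⇒ only the (l;m) 3-j factors differ between A and B.
A: triangle coeff Δ(2,5,5) = 1/38610; Σ_t [1,2]: t=1:−1/80640 t=2:+1/10080 = 1/11520; (3j)²=49/1430 [(2 5 5; -1 4 -3)], sign=+1
B: triangle coeff Δ(2,5,5) = 1/38610; Σ_t [0,2]: t=0:+1/2880 t=1:−1/576 t=2:+1/2880 = -1/960; (3j)²=10/429 [(2 5 5; 0 0 0)], sign=+1
I_A²/I_B² = (49/1430)/(10/429) = 147/100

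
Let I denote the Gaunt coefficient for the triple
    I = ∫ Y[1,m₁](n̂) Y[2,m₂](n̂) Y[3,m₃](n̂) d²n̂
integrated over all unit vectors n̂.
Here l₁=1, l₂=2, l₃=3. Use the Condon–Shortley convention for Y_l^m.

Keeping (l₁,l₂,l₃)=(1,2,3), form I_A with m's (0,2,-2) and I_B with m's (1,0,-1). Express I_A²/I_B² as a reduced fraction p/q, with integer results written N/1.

5/6

Shared (l₁,l₂,l₃)=(1,2,3): N and (l;000)² cancel in I_A²/I_B².
A: Δ = 0!·2!·4!/7! = 1/105; Racah Σ t=0..0: t=0:+1/24 = 1/24; ⇒ 3j(1 2 3; 0 2 -2)² = 1/21, sgn -1
B: Δ = 0!·2!·4!/7! = 1/105; Racah Σ t=0..0: t=0:+1/8 = 1/8; ⇒ 3j(1 2 3; 1 0 -1)² = 2/35, sgn +1
I_A²/I_B² = (1/21)/(2/35) = 5/6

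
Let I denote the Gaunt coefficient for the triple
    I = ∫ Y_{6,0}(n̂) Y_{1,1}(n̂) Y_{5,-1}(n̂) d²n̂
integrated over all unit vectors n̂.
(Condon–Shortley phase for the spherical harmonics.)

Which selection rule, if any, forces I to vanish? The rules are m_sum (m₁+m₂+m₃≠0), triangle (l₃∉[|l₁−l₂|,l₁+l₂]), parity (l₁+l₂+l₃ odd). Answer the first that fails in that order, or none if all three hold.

Σmᵢ = 0  ✓
l₃∈[|l₁−l₂|,l₁+l₂]=[5,7], have l₃=5  ✓
Σlᵢ = 12 ⇒ even  ✓

none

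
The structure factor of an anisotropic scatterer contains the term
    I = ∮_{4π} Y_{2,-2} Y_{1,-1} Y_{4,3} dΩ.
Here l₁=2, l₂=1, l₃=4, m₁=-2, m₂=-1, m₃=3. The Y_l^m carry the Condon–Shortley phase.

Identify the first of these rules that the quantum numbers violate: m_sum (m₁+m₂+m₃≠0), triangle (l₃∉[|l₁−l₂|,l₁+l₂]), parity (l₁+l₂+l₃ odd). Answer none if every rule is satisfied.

azimuthal sum: -2 − 1 + 3 = 0  ✓
1 ≤ 4 ≤ 3 (triangle on l)  ✗
L = 2 + 1 + 4 = 7 (odd)

triangle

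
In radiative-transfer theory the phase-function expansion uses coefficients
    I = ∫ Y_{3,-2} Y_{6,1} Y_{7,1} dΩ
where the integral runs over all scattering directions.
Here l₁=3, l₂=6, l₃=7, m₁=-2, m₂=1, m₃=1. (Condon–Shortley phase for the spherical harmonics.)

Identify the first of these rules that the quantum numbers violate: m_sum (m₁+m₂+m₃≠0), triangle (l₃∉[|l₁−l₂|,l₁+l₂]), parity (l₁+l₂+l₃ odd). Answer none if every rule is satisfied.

none

m₁+m₂+m₃ = -2 + 1 + 1 = 0  ✓
triangle: |3−6|=3 ≤ l₃=7 ≤ 3+6=9  ✓
parity: l₁+l₂+l₃ = 16 is even  ✓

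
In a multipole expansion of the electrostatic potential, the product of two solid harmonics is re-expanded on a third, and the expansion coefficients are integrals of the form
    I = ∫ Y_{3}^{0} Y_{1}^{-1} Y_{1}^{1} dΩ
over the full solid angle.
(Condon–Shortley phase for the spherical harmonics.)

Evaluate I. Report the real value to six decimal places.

|3−1|≤1≤3+1 violated ⇒ I = 0

0.000000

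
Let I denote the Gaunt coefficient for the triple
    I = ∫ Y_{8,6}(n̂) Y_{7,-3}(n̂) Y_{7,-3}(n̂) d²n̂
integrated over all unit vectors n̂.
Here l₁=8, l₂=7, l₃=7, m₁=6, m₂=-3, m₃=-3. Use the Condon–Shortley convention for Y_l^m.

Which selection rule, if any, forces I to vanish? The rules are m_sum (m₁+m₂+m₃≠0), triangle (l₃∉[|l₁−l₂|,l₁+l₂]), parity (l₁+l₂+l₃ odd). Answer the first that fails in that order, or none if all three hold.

none

azimuthal sum: 6 − 3 − 3 = 0  ✓
1 ≤ 7 ≤ 15 (triangle on l)  ✓
L = 8 + 7 + 7 = 22 (even)  ✓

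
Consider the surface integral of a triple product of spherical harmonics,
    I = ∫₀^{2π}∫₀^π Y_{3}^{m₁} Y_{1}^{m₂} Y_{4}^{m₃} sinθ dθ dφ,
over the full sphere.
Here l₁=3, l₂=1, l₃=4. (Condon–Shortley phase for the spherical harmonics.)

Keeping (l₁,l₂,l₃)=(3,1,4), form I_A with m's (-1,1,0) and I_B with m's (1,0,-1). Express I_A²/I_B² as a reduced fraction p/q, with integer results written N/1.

2/5

Same 3,1,4: normalisation and zero-m 3j drop out of the ratio.
A: Δ: 0! 6! 2! / 9! → 1/252; sum: t=0:+1/96 = 1/96; 3j²(3 1 4; -1 1 0) = Δ·Π!·Σ² = 1/42  (sign +1)
B: Δ: 0! 6! 2! / 9! → 1/252; sum: t=0:+1/48 = 1/48; 3j²(3 1 4; 1 0 -1) = Δ·Π!·Σ² = 5/84  (sign -1)
I_A²/I_B² = (1/42)/(5/84) = 2/5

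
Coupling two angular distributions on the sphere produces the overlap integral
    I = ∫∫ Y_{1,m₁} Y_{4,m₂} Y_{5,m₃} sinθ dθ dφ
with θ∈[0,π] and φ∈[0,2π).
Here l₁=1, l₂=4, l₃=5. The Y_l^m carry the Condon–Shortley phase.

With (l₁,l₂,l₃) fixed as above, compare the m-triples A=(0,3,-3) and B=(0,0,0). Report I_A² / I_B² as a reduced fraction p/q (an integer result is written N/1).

Shared (l₁,l₂,l₃)=(1,4,5): N and (l;000)² cancel in I_A²/I_B².
A: Δ = 0!·2!·8!/11! = 1/495; Racah Σ t=0..0: t=0:+1/5040 = 1/5040; ⇒ 3j(1 4 5; 0 3 -3)² = 16/495, sgn +1
B: Δ = 0!·2!·8!/11! = 1/495; Racah Σ t=0..0: t=0:+1/576 = 1/576; ⇒ 3j(1 4 5; 0 0 0)² = 5/99, sgn -1
I_A²/I_B² = (16/495)/(5/99) = 16/25

16/25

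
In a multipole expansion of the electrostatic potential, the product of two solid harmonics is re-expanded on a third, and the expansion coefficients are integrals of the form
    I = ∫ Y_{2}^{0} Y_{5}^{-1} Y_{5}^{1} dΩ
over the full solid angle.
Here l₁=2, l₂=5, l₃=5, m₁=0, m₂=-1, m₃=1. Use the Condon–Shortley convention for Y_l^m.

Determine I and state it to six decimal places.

Rules hold: Σm=0, L=12 even, 3≤5≤7.
N = 5·11·11 = 605
Δ = 2!·2!·8!/13! = 1/38610
Racah Σ t=0..2: t=0:+1/2880 t=1:−1/576 t=2:+1/2880 = -1/960
⇒ 3j(2 5 5; 0 0 0)² = 10/429, sgn +1
Racah Σ t=0..2: t=0:+1/2304 t=1:−1/720 t=2:+1/5760 = -1/1280
⇒ 3j(2 5 5; 0 -1 1)² = 27/1430, sgn -1
4πI² = N·(3j₀)²·(3jₘ)² = 45/169
I = -1·√(0.266272/4π) = -0.14556534

-0.145565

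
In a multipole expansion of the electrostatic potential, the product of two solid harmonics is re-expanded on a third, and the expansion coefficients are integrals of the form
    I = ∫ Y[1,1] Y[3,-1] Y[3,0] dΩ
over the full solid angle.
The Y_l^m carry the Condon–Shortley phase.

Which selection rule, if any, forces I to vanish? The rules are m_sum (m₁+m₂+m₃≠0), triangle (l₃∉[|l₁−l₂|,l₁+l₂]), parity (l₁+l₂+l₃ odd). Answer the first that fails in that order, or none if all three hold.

parity

azimuthal sum: 1 − 1 + 0 = 0  ✓
2 ≤ 3 ≤ 4 (triangle on l)  ✓
L = 1 + 3 + 3 = 7 (odd)  ✗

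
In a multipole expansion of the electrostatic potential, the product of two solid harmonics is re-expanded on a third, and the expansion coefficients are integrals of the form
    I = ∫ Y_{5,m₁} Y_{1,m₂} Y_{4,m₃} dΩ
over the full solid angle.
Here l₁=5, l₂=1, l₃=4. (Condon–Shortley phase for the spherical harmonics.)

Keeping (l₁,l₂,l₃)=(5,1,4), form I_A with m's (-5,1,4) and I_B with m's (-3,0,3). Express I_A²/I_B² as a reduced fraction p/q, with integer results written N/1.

45/16

Same 5,1,4: normalisation and zero-m 3j drop out of the ratio.
A: Δ: 2! 8! 0! / 11! → 1/495; sum: t=2:+1/80640 = 1/80640; 3j²(5 1 4; -5 1 4) = Δ·Π!·Σ² = 1/11  (sign +1)
B: Δ: 2! 8! 0! / 11! → 1/495; sum: t=1:−1/5040 = -1/5040; 3j²(5 1 4; -3 0 3) = Δ·Π!·Σ² = 16/495  (sign +1)
I_A²/I_B² = (1/11)/(16/495) = 45/16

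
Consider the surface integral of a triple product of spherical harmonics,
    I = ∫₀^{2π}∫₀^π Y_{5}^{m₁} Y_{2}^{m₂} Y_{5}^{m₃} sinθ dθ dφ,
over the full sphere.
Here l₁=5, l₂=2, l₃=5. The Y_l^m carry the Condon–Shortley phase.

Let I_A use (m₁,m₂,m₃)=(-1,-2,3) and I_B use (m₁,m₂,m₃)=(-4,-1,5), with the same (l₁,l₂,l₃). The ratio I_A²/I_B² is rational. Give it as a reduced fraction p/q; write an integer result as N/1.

Same 5,2,5: normalisation and zero-m 3j drop out of the ratio.
A: Δ: 2! 8! 2! / 13! → 1/38610; sum: t=0:+1/5760 = 1/5760; 3j²(5 2 5; -1 -2 3) = Δ·Π!·Σ² = 56/2145  (sign +1)
B: Δ: 2! 8! 2! / 13! → 1/38610; sum: t=1:−1/80640 = -1/80640; 3j²(5 2 5; -4 -1 5) = Δ·Π!·Σ² = 9/286  (sign -1)
I_A²/I_B² = (56/2145)/(9/286) = 112/135

112/135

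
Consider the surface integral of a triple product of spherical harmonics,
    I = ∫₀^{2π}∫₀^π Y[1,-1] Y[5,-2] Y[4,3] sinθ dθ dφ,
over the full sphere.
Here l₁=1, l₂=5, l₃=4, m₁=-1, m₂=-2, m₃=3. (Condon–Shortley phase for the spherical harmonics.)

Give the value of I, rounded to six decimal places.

Rules hold: Σm=0, L=10 even, 4≤4≤6.
N = 3·11·9 = 297
Δ = 2!·0!·8!/11! = 1/495
Racah Σ t=1..1: t=1:−1/576 = -1/576
⇒ 3j(1 5 4; 0 0 0)² = 5/99, sgn -1
Racah Σ t=2..2: t=2:+1/10080 = 1/10080
⇒ 3j(1 5 4; -1 -2 3)² = 1/165, sgn -1
4πI² = N·(3j₀)²·(3jₘ)² = 1/11
I = +1·√(0.0909091/4π) = 0.08505478

0.085055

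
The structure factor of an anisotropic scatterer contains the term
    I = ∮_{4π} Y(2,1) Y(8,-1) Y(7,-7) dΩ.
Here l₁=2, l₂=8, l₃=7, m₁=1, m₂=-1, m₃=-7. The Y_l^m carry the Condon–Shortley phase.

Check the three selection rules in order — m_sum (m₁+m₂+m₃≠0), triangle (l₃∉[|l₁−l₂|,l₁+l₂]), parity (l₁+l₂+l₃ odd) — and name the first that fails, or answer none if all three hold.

m_sum

Σmᵢ = -7  ✗
l₃∈[|l₁−l₂|,l₁+l₂]=[6,10], have l₃=7
Σlᵢ = 17 ⇒ odd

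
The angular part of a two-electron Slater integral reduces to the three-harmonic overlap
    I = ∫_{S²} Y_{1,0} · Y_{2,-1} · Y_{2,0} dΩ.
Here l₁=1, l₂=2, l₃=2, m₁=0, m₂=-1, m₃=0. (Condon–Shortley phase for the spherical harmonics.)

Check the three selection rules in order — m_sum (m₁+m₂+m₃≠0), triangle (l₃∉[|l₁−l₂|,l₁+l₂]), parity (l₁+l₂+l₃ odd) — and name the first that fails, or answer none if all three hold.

m_sum

Σmᵢ = -1  ✗
l₃∈[|l₁−l₂|,l₁+l₂]=[1,3], have l₃=2
Σlᵢ = 5 ⇒ odd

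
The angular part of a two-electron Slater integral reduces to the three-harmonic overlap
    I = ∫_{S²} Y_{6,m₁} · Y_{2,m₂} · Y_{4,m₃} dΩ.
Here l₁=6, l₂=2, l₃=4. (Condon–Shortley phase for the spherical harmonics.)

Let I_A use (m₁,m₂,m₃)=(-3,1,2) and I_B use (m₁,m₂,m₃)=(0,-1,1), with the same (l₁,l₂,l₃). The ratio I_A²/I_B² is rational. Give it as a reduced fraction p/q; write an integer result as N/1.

Same 6,2,4: normalisation and zero-m 3j drop out of the ratio.
A: Δ: 4! 8! 0! / 13! → 1/6435; sum: t=3:−1/8640 = -1/8640; 3j²(6 2 4; -3 1 2) = Δ·Π!·Σ² = 28/715  (sign -1)
B: Δ: 4! 8! 0! / 13! → 1/6435; sum: t=1:−1/4320 = -1/4320; 3j²(6 2 4; 0 -1 1) = Δ·Π!·Σ² = 8/429  (sign +1)
I_A²/I_B² = (28/715)/(8/429) = 21/10

21/10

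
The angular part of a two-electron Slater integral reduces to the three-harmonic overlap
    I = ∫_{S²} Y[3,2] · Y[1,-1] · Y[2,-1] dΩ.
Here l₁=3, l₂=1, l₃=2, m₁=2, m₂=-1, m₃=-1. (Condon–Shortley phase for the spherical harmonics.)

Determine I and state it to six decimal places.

0.261169

Checks pass: Σm=0; 6 even; l₃=2∈[2,4].
(2·3+1)(2·1+1)(2·2+1) = 105
Δ: 2! 4! 0! / 7! → 1/105
sum: t=1:−1/4 = -1/4
3j²(3 1 2; 0 0 0) = Δ·Π!·Σ² = 3/35  (sign -1)
sum: t=0:+1/12 = 1/12
3j²(3 1 2; 2 -1 -1) = Δ·Π!·Σ² = 2/21  (sign -1)
combine: 4πI² = 105·3/35·2/21 = 6/7
take √, sign +1: I = 0.26116903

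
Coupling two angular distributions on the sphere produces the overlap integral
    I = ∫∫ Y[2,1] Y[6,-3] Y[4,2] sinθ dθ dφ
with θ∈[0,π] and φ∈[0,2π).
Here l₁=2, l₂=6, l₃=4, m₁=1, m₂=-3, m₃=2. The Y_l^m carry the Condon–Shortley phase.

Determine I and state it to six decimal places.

-0.252474

m-sum 0 ✓  L=12 even ✓  4≤4≤8 ✓
Π(2lᵢ+1) = 5×13×9 = 585
triangle coeff Δ(2,6,4) = 1/6435
Σ_t [2,2]: t=2:+1/2304 = 1/2304
(3j)²=5/143 [(2 6 4; 0 0 0)], sign=+1
Σ_t [1,1]: t=1:−1/8640 = -1/8640
(3j)²=28/715 [(2 6 4; 1 -3 2)], sign=-1
⇒ 4πI² = 1260/1573
I = (-1)√(1260/1573/(4π)) = -0.25247360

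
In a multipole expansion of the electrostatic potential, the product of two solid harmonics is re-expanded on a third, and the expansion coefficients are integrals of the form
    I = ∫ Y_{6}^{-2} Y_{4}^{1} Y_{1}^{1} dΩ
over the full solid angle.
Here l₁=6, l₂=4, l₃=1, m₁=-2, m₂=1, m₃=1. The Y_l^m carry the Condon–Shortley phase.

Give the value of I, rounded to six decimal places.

triangle: need 2≤l₃≤10, have 1; I=0

0.000000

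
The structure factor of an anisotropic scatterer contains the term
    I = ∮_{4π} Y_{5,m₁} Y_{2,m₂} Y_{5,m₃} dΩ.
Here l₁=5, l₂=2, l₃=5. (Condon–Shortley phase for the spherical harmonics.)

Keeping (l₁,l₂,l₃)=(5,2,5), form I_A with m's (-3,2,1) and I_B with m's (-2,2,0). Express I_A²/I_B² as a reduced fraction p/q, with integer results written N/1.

Shared (l₁,l₂,l₃)=(5,2,5): N and (l;000)² cancel in I_A²/I_B².
A: Δ = 2!·8!·2!/13! = 1/38610; Racah Σ t=2..2: t=2:+1/5760 = 1/5760; ⇒ 3j(5 2 5; -3 2 1)² = 56/2145, sgn +1
B: Δ = 2!·8!·2!/13! = 1/38610; Racah Σ t=2..2: t=2:+1/2880 = 1/2880; ⇒ 3j(5 2 5; -2 2 0)² = 14/429, sgn -1
I_A²/I_B² = (56/2145)/(14/429) = 4/5

4/5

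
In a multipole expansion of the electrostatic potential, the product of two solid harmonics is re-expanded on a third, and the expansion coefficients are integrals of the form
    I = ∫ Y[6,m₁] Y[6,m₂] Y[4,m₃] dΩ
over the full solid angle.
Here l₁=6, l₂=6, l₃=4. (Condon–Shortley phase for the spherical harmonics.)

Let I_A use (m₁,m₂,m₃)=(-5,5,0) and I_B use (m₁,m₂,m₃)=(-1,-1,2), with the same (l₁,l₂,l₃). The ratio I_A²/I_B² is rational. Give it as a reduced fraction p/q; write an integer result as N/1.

1089/1960

l's match ⇒ only the (l;m) 3-j factors differ between A and B.
A: triangle coeff Δ(6,6,4) = 1/15315300; Σ_t [7,8]: t=7:−1/2903040 t=8:+1/1451520 = 1/2903040; (3j)²=11/1547 [(6 6 4; -5 5 0)], sign=+1
B: triangle coeff Δ(6,6,4) = 1/15315300; Σ_t [3,5]: t=3:−1/69120 t=4:+1/20736 t=5:−1/69120 = 1/51840; (3j)²=280/21879 [(6 6 4; -1 -1 2)], sign=+1
I_A²/I_B² = (11/1547)/(280/21879) = 1089/1960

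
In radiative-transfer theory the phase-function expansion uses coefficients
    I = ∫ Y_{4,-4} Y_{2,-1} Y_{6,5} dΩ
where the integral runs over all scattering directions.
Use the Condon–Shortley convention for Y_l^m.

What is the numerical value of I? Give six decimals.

-0.204295

Checks pass: Σm=0; 12 even; l₃=6∈[2,6].
(2·4+1)(2·2+1)(2·6+1) = 585
Δ: 0! 8! 4! / 13! → 1/6435
sum: t=0:+1/2304 = 1/2304
3j²(4 2 6; 0 0 0) = Δ·Π!·Σ² = 5/143  (sign +1)
sum: t=0:+1/241920 = 1/241920
3j²(4 2 6; -4 -1 5) = Δ·Π!·Σ² = 1/39  (sign -1)
combine: 4πI² = 585·5/143·1/39 = 75/143
take √, sign -1: I = -0.20429497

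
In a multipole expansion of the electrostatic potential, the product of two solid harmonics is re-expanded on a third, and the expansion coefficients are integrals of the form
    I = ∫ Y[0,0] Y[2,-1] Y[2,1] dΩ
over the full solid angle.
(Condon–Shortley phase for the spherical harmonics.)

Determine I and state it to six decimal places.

-0.282095

Rules hold: Σm=0, L=4 even, 2≤2≤2.
N = 1·5·5 = 25
Δ = 0!·0!·4!/5! = 1/5
Racah Σ t=0..0: t=0:+1/4 = 1/4
⇒ 3j(0 2 2; 0 0 0)² = 1/5, sgn +1
Racah Σ t=0..0: t=0:+1/6 = 1/6
⇒ 3j(0 2 2; 0 -1 1)² = 1/5, sgn -1
4πI² = N·(3j₀)²·(3jₘ)² = 1/1
I = -1·√(1/4π) = -0.28209479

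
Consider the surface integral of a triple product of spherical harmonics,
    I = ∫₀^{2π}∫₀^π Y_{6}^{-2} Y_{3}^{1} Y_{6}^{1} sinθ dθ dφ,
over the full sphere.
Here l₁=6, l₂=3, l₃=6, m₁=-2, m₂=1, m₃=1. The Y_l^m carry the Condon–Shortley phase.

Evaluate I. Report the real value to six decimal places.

Σlᵢ=15 odd — θ-integrand is odd under cosθ→−cosθ; I=0

0.000000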